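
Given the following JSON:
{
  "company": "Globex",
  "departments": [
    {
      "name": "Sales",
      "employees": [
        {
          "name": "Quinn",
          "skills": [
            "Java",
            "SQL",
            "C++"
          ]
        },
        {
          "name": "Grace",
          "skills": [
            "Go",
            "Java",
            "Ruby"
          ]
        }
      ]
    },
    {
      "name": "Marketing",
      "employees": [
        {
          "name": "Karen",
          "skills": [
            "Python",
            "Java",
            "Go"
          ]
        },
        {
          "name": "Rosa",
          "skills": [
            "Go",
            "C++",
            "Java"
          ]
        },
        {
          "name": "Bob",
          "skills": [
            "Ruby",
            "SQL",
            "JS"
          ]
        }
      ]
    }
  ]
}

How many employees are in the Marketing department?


Path: departments[1].employees
Count: 3

ANSWER: 3


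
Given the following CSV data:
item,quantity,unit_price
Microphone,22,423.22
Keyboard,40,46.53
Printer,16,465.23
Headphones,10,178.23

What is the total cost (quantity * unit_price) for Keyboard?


Row: Keyboard
quantity = 40
unit_price = 46.53
total = 40 * 46.53 = 1861.2

ANSWER: 1861.2


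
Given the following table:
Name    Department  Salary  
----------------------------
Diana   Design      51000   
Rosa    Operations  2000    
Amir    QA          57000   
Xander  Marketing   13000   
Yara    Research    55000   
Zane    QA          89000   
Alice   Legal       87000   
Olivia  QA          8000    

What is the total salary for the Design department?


Design department members:
  Diana: 51000
Total = 51000 = 51000

ANSWER: 51000


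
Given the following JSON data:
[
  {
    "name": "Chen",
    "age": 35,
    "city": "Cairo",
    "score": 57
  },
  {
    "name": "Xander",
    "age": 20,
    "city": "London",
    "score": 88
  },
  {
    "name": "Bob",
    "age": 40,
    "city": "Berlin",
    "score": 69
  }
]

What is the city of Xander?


Looking up record where name = Xander
Record index: 1
Field 'city' = London

ANSWER: London


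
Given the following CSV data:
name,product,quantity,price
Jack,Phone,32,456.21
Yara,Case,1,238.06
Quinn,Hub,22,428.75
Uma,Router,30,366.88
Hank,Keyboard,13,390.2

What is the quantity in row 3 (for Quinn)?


Row 3: Quinn
Column 'quantity' = 22

ANSWER: 22


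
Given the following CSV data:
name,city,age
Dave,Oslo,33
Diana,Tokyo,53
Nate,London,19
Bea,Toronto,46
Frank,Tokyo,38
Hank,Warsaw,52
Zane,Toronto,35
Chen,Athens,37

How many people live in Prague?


Scanning city column for 'Prague':
Total matches: 0

ANSWER: 0


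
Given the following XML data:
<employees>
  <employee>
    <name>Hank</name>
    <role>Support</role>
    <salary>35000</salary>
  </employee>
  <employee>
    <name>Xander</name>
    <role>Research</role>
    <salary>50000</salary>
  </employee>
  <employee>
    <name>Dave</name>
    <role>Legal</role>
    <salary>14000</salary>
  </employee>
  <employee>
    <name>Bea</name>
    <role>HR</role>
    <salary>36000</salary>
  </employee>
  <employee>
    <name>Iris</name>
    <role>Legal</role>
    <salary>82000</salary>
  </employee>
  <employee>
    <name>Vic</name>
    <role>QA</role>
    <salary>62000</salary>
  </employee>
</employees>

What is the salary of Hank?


Searching for <employee> with <name>Hank</name>
Found at position 1
<salary>35000</salary>

ANSWER: 35000


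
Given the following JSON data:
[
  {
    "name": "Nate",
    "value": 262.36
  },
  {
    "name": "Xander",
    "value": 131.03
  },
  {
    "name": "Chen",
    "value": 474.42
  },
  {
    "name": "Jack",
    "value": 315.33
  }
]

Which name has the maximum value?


Comparing values:
  Nate: 262.36
  Xander: 131.03
  Chen: 474.42
  Jack: 315.33
Maximum: Chen (474.42)

ANSWER: Chen


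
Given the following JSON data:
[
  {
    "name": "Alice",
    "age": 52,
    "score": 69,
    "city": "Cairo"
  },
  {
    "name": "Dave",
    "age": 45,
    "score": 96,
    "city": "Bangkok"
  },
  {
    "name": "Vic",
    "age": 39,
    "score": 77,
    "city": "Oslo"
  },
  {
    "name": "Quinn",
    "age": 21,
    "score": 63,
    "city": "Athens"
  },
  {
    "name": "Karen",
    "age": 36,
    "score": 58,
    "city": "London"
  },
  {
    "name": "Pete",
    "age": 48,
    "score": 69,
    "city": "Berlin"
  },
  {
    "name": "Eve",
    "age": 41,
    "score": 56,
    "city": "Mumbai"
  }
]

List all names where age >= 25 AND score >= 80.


Checking both conditions:
  Alice (age=52, score=69) -> no
  Dave (age=45, score=96) -> YES
  Vic (age=39, score=77) -> no
  Quinn (age=21, score=63) -> no
  Karen (age=36, score=58) -> no
  Pete (age=48, score=69) -> no
  Eve (age=41, score=56) -> no


ANSWER: Dave


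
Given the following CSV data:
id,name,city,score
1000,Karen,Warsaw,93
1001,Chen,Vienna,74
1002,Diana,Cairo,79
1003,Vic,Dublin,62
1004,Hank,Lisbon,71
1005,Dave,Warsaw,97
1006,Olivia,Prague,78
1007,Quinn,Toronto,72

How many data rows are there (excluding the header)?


Counting rows (excluding header):
Header: id,name,city,score
Data rows: 8

ANSWER: 8


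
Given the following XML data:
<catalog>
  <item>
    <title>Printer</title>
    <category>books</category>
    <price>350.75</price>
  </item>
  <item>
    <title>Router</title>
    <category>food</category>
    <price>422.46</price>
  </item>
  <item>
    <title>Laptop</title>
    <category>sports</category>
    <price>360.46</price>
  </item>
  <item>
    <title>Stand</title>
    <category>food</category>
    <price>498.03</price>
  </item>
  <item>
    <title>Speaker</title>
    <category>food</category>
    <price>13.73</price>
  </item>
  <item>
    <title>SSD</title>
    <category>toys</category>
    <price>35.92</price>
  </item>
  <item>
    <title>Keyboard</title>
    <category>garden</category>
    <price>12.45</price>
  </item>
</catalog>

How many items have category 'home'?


Scanning <item> elements for <category>home</category>:
Count: 0

ANSWER: 0


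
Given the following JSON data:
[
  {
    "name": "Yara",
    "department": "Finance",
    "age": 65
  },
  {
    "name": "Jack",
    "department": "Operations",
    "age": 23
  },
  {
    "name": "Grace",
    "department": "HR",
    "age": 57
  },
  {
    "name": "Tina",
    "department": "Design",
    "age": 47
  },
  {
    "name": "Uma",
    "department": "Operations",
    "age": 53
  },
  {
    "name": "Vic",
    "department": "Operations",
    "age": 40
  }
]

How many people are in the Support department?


Scanning records for department = Support
  No matches found
Count: 0

ANSWER: 0


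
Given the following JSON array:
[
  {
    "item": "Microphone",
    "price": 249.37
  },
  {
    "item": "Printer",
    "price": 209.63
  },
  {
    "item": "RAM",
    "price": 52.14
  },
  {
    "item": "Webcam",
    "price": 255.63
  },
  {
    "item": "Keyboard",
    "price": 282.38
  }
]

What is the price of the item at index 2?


Array index 2 -> RAM
price = 52.14

ANSWER: 52.14


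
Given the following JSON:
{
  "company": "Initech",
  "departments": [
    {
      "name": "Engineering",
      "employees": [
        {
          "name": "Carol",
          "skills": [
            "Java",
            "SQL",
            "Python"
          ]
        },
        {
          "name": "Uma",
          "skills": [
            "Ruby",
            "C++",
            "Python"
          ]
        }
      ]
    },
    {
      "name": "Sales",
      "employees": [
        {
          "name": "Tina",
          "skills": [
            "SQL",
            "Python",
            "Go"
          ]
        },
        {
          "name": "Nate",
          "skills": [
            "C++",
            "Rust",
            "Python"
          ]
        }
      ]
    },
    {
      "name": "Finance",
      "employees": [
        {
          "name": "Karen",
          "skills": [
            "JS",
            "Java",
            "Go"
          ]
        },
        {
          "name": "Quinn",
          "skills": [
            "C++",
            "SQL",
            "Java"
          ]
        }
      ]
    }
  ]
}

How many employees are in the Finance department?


Path: departments[2].employees
Count: 2

ANSWER: 2


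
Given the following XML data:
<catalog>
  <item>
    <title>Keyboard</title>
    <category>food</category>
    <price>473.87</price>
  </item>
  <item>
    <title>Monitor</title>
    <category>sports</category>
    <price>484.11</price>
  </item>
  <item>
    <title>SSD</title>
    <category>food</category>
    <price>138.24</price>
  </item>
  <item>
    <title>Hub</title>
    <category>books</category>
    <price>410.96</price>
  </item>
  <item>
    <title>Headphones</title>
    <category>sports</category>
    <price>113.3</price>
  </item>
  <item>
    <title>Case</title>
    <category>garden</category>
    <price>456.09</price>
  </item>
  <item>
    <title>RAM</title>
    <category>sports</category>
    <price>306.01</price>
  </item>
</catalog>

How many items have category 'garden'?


Scanning <item> elements for <category>garden</category>:
  Item 6: Case -> MATCH
Count: 1

ANSWER: 1


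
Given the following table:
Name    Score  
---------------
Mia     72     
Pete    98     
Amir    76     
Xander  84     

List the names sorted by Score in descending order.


Sorting by Score (descending):
  Pete: 98
  Xander: 84
  Amir: 76
  Mia: 72


ANSWER: Pete, Xander, Amir, Mia


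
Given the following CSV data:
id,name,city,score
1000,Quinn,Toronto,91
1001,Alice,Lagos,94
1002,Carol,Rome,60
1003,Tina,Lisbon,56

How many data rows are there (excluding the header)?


Counting rows (excluding header):
Header: id,name,city,score
Data rows: 4

ANSWER: 4


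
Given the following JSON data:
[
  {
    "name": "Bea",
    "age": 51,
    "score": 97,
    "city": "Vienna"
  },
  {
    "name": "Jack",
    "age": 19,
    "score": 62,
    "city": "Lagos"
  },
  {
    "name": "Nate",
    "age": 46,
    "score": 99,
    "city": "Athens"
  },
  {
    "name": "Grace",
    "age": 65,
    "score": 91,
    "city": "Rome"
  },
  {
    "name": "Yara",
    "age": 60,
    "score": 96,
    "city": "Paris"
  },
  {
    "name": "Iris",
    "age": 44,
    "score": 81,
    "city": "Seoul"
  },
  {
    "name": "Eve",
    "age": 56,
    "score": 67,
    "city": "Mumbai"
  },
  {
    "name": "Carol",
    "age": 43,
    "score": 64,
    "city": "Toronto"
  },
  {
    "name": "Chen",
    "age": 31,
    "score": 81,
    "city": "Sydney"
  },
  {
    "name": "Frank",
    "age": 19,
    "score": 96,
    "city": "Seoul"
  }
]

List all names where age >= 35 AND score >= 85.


Checking both conditions:
  Bea (age=51, score=97) -> YES
  Jack (age=19, score=62) -> no
  Nate (age=46, score=99) -> YES
  Grace (age=65, score=91) -> YES
  Yara (age=60, score=96) -> YES
  Iris (age=44, score=81) -> no
  Eve (age=56, score=67) -> no
  Carol (age=43, score=64) -> no
  Chen (age=31, score=81) -> no
  Frank (age=19, score=96) -> no


ANSWER: Bea, Nate, Grace, Yara


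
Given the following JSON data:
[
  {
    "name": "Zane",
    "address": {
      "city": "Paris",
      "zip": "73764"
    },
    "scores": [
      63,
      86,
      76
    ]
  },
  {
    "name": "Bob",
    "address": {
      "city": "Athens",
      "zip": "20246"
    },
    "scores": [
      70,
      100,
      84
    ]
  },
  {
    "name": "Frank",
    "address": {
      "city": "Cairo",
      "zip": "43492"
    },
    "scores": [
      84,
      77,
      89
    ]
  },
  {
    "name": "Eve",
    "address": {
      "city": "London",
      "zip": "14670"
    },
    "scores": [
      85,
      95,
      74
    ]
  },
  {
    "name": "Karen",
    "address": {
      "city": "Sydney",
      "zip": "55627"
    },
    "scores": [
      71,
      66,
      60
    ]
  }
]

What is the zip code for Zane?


Path: records[0].address.zip
Value: 73764

ANSWER: 73764


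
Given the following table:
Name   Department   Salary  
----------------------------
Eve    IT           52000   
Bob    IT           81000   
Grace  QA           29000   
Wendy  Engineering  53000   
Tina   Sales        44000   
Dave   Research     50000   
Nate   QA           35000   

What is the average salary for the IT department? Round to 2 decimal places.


IT department members:
  Eve: 52000
  Bob: 81000
Sum = 133000
Count = 2
Average = 133000 / 2 = 66500.00

ANSWER: 66500.00


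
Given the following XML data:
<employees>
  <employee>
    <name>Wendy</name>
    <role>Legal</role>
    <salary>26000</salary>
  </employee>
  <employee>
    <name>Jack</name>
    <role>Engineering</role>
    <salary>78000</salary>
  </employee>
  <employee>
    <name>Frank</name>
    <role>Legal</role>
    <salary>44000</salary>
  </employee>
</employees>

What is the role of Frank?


Searching for <employee> with <name>Frank</name>
Found at position 3
<role>Legal</role>

ANSWER: Legal


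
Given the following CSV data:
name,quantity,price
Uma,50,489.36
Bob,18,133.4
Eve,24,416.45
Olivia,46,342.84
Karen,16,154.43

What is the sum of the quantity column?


Values in 'quantity' column:
  Row 1: 50
  Row 2: 18
  Row 3: 24
  Row 4: 46
  Row 5: 16
Sum = 50 + 18 + 24 + 46 + 16 = 154

ANSWER: 154


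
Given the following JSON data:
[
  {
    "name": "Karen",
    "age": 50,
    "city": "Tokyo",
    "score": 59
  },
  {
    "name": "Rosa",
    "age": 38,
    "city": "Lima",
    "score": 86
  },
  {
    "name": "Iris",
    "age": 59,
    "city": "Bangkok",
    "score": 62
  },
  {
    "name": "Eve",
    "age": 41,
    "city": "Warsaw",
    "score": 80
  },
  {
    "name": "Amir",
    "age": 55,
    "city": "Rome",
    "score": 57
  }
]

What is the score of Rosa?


Looking up record where name = Rosa
Record index: 1
Field 'score' = 86

ANSWER: 86


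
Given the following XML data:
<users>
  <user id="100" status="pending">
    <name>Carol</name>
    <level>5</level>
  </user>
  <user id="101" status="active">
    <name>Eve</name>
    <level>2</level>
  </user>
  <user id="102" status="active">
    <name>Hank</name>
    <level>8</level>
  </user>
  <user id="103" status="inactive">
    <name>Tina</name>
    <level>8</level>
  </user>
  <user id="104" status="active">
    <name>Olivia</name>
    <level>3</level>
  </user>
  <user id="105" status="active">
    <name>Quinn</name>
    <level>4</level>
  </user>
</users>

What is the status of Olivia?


Finding user with name = Olivia
user id="104" status="active"

ANSWER: active


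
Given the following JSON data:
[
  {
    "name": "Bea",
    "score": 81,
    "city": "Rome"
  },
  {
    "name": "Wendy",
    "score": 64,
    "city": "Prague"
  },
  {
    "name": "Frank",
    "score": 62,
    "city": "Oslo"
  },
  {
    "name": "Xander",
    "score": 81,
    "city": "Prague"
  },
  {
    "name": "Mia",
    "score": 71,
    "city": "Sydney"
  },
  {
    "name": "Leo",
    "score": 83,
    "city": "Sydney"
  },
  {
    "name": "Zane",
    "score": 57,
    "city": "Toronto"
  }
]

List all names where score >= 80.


Filtering records where score >= 80:
  Bea (score=81) -> YES
  Wendy (score=64) -> no
  Frank (score=62) -> no
  Xander (score=81) -> YES
  Mia (score=71) -> no
  Leo (score=83) -> YES
  Zane (score=57) -> no


ANSWER: Bea, Xander, Leo


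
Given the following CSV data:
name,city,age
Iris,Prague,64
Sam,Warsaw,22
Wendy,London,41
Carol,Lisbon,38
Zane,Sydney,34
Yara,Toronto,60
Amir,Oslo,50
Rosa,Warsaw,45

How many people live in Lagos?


Scanning city column for 'Lagos':
Total matches: 0

ANSWER: 0


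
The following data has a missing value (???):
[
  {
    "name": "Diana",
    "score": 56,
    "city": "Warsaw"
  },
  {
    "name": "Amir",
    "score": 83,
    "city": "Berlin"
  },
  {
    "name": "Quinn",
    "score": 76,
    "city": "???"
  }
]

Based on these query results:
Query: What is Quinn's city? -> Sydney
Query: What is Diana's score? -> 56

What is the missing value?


The missing value is Quinn's city
From query: Quinn's city = Sydney

ANSWER: Sydney


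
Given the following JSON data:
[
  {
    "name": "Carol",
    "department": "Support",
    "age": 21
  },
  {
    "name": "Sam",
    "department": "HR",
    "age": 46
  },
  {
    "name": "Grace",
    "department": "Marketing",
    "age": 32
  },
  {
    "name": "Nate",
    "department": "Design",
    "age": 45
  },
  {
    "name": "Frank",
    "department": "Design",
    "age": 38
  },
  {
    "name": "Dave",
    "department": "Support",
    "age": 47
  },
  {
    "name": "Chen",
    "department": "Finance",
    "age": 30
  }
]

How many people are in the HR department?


Scanning records for department = HR
  Record 1: Sam
Count: 1

ANSWER: 1


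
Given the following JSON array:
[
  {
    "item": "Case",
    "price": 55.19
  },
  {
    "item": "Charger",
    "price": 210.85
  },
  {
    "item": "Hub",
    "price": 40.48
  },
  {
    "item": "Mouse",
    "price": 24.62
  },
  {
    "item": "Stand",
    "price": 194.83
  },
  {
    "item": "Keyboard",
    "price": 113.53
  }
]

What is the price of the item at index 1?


Array index 1 -> Charger
price = 210.85

ANSWER: 210.85


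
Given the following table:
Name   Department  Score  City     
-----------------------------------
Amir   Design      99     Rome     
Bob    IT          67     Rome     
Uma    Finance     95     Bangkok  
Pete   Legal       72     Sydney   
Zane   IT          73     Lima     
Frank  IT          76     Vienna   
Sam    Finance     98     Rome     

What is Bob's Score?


Row 2: Bob
Score = 67

ANSWER: 67


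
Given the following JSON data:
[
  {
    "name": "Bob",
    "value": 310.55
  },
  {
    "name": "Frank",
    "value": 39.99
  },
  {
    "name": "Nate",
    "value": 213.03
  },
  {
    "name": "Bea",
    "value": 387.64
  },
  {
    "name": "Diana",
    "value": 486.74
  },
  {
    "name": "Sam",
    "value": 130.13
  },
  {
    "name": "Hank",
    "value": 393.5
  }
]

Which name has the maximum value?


Comparing values:
  Bob: 310.55
  Frank: 39.99
  Nate: 213.03
  Bea: 387.64
  Diana: 486.74
  Sam: 130.13
  Hank: 393.5
Maximum: Diana (486.74)

ANSWER: Diana


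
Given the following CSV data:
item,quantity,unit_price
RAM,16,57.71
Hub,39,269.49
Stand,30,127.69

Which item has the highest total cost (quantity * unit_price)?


Computing row totals:
  RAM: 923.36
  Hub: 10510.11
  Stand: 3830.7
Maximum: Hub (10510.11)

ANSWER: Hub


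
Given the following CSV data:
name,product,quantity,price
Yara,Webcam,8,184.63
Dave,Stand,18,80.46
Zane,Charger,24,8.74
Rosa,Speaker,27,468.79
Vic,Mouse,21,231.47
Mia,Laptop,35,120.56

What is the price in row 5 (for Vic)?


Row 5: Vic
Column 'price' = 231.47

ANSWER: 231.47


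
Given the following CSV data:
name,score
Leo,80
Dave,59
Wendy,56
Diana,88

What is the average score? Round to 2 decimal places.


Scores: 80, 59, 56, 88
Sum = 283
Count = 4
Average = 283 / 4 = 70.75

ANSWER: 70.75


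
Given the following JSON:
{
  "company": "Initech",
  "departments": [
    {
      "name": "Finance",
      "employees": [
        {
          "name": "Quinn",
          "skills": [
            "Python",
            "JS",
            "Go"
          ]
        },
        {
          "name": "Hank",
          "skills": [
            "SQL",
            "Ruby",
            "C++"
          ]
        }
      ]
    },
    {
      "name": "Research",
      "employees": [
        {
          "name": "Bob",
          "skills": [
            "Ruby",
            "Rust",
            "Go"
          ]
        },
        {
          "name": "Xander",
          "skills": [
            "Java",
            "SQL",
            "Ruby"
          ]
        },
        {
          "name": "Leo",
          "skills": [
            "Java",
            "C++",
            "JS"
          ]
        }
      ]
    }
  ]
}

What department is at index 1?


Path: departments[1].name
Value: Research

ANSWER: Research


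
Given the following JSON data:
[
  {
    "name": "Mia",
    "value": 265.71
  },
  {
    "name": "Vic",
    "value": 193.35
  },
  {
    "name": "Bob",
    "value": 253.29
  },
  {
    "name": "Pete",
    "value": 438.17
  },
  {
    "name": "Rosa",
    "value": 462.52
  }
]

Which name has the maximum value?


Comparing values:
  Mia: 265.71
  Vic: 193.35
  Bob: 253.29
  Pete: 438.17
  Rosa: 462.52
Maximum: Rosa (462.52)

ANSWER: Rosa


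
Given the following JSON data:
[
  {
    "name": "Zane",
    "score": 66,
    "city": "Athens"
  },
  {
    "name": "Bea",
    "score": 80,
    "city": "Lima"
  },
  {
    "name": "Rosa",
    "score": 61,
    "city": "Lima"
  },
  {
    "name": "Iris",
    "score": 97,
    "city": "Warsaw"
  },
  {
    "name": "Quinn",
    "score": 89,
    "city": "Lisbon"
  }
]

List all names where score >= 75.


Filtering records where score >= 75:
  Zane (score=66) -> no
  Bea (score=80) -> YES
  Rosa (score=61) -> no
  Iris (score=97) -> YES
  Quinn (score=89) -> YES


ANSWER: Bea, Iris, Quinn


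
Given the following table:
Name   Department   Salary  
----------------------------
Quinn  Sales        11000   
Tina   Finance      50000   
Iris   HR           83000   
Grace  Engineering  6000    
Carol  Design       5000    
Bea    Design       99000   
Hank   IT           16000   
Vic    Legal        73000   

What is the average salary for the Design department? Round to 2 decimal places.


Design department members:
  Carol: 5000
  Bea: 99000
Sum = 104000
Count = 2
Average = 104000 / 2 = 52000.00

ANSWER: 52000.00


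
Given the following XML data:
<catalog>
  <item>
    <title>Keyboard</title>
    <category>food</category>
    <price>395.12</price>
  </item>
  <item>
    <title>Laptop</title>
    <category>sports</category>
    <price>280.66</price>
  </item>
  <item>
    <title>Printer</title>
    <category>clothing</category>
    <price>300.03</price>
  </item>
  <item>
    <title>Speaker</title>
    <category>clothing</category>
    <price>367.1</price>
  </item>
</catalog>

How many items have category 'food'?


Scanning <item> elements for <category>food</category>:
  Item 1: Keyboard -> MATCH
Count: 1

ANSWER: 1


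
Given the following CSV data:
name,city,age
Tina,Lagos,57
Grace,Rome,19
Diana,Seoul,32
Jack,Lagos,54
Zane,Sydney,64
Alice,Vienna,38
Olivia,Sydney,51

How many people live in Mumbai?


Scanning city column for 'Mumbai':
Total matches: 0

ANSWER: 0


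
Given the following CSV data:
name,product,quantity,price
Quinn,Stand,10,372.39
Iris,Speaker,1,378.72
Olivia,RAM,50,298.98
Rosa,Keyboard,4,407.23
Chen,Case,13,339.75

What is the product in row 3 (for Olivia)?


Row 3: Olivia
Column 'product' = RAM

ANSWER: RAM


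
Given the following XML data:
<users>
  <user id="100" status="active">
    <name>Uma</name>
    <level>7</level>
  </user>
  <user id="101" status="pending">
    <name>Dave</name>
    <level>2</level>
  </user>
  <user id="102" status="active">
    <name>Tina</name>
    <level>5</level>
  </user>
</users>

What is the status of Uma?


Finding user with name = Uma
user id="100" status="active"

ANSWER: active


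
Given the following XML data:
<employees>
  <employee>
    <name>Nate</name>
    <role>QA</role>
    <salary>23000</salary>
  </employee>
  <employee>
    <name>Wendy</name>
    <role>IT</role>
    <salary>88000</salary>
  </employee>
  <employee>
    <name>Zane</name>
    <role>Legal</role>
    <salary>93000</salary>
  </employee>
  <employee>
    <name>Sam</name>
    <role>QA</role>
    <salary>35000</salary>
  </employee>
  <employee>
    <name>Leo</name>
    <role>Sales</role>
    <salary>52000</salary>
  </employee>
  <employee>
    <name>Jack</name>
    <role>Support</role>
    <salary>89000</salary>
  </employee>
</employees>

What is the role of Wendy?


Searching for <employee> with <name>Wendy</name>
Found at position 2
<role>IT</role>

ANSWER: IT


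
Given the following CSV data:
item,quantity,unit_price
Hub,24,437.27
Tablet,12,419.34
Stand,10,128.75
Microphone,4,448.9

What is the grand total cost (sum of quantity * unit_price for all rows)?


Computing row totals:
  Hub: 24 * 437.27 = 10494.48
  Tablet: 12 * 419.34 = 5032.08
  Stand: 10 * 128.75 = 1287.5
  Microphone: 4 * 448.9 = 1795.6
Grand total = 10494.48 + 5032.08 + 1287.5 + 1795.6 = 18609.66

ANSWER: 18609.66


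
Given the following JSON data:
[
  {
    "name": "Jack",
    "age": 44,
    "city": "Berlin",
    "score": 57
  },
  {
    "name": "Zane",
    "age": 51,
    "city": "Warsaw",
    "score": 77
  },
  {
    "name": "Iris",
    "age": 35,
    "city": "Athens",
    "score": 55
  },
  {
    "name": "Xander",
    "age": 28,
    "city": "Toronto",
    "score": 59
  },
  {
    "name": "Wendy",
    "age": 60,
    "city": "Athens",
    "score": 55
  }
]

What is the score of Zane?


Looking up record where name = Zane
Record index: 1
Field 'score' = 77

ANSWER: 77


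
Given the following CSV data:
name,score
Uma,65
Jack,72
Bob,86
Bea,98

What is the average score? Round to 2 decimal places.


Scores: 65, 72, 86, 98
Sum = 321
Count = 4
Average = 321 / 4 = 80.25

ANSWER: 80.25


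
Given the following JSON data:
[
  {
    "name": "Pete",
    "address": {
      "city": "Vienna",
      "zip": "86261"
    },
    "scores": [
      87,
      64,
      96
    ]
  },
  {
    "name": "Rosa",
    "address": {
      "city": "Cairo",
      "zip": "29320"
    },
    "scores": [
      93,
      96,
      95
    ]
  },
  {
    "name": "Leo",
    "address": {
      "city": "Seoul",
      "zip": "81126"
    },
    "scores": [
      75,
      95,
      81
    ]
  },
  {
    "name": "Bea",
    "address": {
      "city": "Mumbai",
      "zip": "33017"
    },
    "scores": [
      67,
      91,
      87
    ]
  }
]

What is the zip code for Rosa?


Path: records[1].address.zip
Value: 29320

ANSWER: 29320


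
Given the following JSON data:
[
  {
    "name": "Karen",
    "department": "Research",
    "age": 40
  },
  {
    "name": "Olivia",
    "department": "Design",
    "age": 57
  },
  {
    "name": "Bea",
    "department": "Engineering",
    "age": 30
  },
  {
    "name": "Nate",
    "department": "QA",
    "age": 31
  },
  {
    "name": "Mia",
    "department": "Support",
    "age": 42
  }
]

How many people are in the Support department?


Scanning records for department = Support
  Record 4: Mia
Count: 1

ANSWER: 1


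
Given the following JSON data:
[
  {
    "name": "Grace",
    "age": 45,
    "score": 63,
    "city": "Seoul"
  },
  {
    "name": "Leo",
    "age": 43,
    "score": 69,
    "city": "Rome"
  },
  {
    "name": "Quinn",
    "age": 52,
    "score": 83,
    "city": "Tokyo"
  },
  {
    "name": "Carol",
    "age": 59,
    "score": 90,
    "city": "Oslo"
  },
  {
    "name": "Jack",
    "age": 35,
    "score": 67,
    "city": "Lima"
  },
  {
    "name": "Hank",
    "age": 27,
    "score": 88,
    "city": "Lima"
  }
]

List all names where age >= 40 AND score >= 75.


Checking both conditions:
  Grace (age=45, score=63) -> no
  Leo (age=43, score=69) -> no
  Quinn (age=52, score=83) -> YES
  Carol (age=59, score=90) -> YES
  Jack (age=35, score=67) -> no
  Hank (age=27, score=88) -> no


ANSWER: Quinn, Carol


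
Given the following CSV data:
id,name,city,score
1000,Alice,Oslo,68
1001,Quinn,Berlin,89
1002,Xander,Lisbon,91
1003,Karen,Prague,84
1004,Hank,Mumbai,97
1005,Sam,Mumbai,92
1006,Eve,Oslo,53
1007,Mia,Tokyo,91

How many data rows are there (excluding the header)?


Counting rows (excluding header):
Header: id,name,city,score
Data rows: 8

ANSWER: 8


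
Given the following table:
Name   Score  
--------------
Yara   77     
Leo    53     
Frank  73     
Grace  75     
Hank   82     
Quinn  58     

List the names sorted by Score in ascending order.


Sorting by Score (ascending):
  Leo: 53
  Quinn: 58
  Frank: 73
  Grace: 75
  Yara: 77
  Hank: 82


ANSWER: Leo, Quinn, Frank, Grace, Yara, Hank


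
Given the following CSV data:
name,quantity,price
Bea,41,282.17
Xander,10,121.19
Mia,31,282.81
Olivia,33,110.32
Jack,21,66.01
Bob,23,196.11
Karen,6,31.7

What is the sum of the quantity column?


Values in 'quantity' column:
  Row 1: 41
  Row 2: 10
  Row 3: 31
  Row 4: 33
  Row 5: 21
  Row 6: 23
  Row 7: 6
Sum = 41 + 10 + 31 + 33 + 21 + 23 + 6 = 165

ANSWER: 165


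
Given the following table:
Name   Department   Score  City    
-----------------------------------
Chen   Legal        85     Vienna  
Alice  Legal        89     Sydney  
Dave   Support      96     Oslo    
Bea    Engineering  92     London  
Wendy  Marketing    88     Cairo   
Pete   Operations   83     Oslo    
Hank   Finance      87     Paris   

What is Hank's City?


Row 7: Hank
City = Paris

ANSWER: Paris


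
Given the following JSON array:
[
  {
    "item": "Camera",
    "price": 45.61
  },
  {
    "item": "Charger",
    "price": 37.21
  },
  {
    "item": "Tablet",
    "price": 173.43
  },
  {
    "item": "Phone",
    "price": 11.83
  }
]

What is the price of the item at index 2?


Array index 2 -> Tablet
price = 173.43

ANSWER: 173.43


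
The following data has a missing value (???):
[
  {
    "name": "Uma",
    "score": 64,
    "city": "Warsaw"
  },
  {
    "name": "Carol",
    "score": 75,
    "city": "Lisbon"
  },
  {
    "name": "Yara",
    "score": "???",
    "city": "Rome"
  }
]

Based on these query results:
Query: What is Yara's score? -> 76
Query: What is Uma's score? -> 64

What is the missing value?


The missing value is Yara's score
From query: Yara's score = 76

ANSWER: 76


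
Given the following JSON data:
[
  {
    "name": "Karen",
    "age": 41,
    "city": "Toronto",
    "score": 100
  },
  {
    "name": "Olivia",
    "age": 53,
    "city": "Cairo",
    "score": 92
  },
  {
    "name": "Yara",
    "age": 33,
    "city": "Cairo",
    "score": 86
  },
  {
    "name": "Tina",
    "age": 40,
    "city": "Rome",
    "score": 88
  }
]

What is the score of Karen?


Looking up record where name = Karen
Record index: 0
Field 'score' = 100

ANSWER: 100


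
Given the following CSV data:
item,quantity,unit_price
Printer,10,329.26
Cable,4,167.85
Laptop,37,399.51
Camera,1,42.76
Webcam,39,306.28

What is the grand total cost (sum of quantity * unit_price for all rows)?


Computing row totals:
  Printer: 10 * 329.26 = 3292.6
  Cable: 4 * 167.85 = 671.4
  Laptop: 37 * 399.51 = 14781.87
  Camera: 1 * 42.76 = 42.76
  Webcam: 39 * 306.28 = 11944.92
Grand total = 3292.6 + 671.4 + 14781.87 + 42.76 + 11944.92 = 30733.55

ANSWER: 30733.55


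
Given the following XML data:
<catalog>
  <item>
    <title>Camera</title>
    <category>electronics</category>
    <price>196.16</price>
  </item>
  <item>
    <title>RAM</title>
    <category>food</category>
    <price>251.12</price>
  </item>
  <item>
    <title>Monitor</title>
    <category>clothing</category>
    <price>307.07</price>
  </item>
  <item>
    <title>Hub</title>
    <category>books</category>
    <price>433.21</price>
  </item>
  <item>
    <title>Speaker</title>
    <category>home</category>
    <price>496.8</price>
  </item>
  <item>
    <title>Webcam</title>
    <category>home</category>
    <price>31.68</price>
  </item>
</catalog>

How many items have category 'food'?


Scanning <item> elements for <category>food</category>:
  Item 2: RAM -> MATCH
Count: 1

ANSWER: 1


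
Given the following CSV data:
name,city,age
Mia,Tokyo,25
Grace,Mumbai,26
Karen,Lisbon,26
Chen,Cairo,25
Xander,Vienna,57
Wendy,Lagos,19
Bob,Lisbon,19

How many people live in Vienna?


Scanning city column for 'Vienna':
  Row 5: Xander -> MATCH
Total matches: 1

ANSWER: 1


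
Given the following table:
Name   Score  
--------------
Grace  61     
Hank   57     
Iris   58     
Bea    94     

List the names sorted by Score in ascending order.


Sorting by Score (ascending):
  Hank: 57
  Iris: 58
  Grace: 61
  Bea: 94


ANSWER: Hank, Iris, Grace, Bea


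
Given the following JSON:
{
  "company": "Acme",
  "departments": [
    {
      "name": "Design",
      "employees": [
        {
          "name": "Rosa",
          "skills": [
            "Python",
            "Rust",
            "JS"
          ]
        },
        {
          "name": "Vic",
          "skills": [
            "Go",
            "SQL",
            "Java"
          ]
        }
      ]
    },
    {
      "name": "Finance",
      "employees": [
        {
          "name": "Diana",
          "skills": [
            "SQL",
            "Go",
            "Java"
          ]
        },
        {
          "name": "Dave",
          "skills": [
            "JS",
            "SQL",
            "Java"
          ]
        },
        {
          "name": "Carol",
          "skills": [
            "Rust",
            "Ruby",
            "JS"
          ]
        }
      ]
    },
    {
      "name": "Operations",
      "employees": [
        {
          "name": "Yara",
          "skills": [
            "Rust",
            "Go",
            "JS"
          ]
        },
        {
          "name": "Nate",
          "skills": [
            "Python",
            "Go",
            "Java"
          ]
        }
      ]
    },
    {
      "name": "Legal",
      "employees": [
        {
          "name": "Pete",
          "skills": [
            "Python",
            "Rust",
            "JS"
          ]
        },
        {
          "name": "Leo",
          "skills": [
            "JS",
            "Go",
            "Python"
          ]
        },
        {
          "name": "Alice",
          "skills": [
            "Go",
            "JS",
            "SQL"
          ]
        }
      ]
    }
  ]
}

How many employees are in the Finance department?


Path: departments[1].employees
Count: 3

ANSWER: 3


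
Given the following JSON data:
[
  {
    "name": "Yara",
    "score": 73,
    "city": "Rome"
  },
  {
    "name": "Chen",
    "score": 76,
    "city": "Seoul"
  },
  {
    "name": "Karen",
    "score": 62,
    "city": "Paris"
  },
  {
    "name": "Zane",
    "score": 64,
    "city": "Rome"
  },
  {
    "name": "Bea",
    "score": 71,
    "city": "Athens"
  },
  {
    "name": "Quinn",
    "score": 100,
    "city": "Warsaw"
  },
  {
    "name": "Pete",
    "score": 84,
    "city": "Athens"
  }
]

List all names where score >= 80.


Filtering records where score >= 80:
  Yara (score=73) -> no
  Chen (score=76) -> no
  Karen (score=62) -> no
  Zane (score=64) -> no
  Bea (score=71) -> no
  Quinn (score=100) -> YES
  Pete (score=84) -> YES


ANSWER: Quinn, Pete


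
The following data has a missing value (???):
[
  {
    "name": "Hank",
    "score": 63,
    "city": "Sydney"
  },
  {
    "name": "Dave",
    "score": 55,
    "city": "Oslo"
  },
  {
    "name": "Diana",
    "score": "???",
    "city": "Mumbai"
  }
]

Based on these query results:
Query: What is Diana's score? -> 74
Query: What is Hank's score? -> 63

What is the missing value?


The missing value is Diana's score
From query: Diana's score = 74

ANSWER: 74


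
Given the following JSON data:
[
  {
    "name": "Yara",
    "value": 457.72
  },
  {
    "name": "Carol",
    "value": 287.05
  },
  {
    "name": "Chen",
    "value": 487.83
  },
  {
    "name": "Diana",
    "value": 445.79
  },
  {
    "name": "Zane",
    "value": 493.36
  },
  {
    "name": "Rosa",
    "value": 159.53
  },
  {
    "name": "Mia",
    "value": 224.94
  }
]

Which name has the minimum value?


Comparing values:
  Yara: 457.72
  Carol: 287.05
  Chen: 487.83
  Diana: 445.79
  Zane: 493.36
  Rosa: 159.53
  Mia: 224.94
Minimum: Rosa (159.53)

ANSWER: Rosa


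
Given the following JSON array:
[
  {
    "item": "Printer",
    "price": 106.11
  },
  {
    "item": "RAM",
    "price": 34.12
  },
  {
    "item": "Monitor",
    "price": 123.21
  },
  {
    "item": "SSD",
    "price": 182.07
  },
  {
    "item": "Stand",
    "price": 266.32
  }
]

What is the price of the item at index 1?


Array index 1 -> RAM
price = 34.12

ANSWER: 34.12


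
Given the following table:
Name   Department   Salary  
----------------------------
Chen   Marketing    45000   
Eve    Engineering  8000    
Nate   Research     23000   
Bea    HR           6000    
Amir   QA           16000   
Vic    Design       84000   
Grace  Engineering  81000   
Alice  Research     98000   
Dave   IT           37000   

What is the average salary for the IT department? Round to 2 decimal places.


IT department members:
  Dave: 37000
Sum = 37000
Count = 1
Average = 37000 / 1 = 37000.00

ANSWER: 37000.00


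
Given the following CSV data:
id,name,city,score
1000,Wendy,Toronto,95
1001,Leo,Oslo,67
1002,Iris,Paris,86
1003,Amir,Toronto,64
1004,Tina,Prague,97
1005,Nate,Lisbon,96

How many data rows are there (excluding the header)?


Counting rows (excluding header):
Header: id,name,city,score
Data rows: 6

ANSWER: 6


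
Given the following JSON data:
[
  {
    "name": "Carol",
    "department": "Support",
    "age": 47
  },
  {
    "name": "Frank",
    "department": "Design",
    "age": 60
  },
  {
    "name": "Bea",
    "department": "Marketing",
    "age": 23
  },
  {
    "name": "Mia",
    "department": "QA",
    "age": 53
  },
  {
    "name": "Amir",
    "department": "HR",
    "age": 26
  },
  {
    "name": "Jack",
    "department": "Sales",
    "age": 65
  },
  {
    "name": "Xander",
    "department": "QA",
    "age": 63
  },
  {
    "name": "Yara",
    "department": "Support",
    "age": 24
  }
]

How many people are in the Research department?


Scanning records for department = Research
  No matches found
Count: 0

ANSWER: 0


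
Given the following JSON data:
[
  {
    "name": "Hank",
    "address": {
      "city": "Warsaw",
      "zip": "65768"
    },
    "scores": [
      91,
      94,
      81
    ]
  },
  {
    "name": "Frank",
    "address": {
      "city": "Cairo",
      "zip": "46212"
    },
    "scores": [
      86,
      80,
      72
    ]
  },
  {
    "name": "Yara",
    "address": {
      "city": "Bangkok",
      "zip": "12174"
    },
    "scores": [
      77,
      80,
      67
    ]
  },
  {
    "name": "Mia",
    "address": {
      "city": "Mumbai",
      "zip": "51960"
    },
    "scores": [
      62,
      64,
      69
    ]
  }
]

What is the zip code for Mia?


Path: records[3].address.zip
Value: 51960

ANSWER: 51960


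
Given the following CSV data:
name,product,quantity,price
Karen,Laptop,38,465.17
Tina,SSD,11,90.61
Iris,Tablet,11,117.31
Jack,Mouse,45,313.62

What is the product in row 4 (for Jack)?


Row 4: Jack
Column 'product' = Mouse

ANSWER: Mouse


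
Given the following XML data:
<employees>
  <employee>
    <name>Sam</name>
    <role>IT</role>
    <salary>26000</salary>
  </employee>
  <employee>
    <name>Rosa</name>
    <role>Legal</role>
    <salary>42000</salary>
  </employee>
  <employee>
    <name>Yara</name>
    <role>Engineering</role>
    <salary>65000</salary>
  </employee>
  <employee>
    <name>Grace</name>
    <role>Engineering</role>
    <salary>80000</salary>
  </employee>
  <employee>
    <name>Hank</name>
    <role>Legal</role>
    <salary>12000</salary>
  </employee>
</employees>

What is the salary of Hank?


Searching for <employee> with <name>Hank</name>
Found at position 5
<salary>12000</salary>

ANSWER: 12000


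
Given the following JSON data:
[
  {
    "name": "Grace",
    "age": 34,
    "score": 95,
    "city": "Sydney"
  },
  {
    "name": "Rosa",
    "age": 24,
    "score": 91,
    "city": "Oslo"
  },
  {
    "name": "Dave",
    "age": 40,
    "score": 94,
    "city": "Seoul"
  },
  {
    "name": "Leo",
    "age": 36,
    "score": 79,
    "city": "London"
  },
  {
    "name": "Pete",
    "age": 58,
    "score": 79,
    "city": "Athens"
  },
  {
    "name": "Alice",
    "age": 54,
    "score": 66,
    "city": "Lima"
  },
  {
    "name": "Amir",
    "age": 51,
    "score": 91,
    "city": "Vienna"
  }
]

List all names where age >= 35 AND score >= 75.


Checking both conditions:
  Grace (age=34, score=95) -> no
  Rosa (age=24, score=91) -> no
  Dave (age=40, score=94) -> YES
  Leo (age=36, score=79) -> YES
  Pete (age=58, score=79) -> YES
  Alice (age=54, score=66) -> no
  Amir (age=51, score=91) -> YES


ANSWER: Dave, Leo, Pete, Amir


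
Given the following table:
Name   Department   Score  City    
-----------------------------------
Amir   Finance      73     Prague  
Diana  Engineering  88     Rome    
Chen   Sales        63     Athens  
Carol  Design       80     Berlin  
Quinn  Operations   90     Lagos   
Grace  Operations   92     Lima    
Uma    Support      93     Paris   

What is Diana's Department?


Row 2: Diana
Department = Engineering

ANSWER: Engineering
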